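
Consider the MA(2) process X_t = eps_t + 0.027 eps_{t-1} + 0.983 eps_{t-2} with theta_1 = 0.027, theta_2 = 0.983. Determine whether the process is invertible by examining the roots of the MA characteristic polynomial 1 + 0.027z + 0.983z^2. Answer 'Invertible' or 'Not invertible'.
\text{Invertible}

The MA(q) characteristic polynomial is P(z) = 1 + 0.027z + 0.983z^2.
Invertibility requires all roots to lie outside the unit circle, i.e. |z| > 1 for every root.
Set 1 + (0.027) z + (0.983) z^2 = 0, i.e. a z^2 + b z + c = 0 with a = 0.983, b = 0.027, c = 1.
Discriminant D = b^2 - 4ac = (0.027)^2 - 4*(0.983)*1 = 0.000729 - (3.932) = -3.931271.
D < 0, so the roots are the complex-conjugate pair z = (-b +/- i sqrt(-D)) / (2a) = -0.0137 +/- 1.0085i.
For a conjugate pair |z|^2 = z * conj(z) = (product of roots) = c/a = 1/(0.983) = 1.017294, so |z| = sqrt(1.017294) = 1.0086 for both roots.
Moduli of all roots: 1.0086, 1.0086.
All moduli strictly greater than 1? Yes.
Verdict: Invertible.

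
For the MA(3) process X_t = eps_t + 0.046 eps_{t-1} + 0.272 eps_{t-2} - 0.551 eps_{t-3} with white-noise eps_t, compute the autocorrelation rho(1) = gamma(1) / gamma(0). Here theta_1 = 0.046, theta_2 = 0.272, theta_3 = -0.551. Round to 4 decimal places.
\rho(1) = -0.0662

For an MA(q) process with theta_0 = 1, the autocovariance is
  gamma(k) = sigma^2 * sum_{i=0..q-k} theta_i * theta_{i+k},
and rho(k) = gamma(k) / gamma(0). Sigma^2 cancels.
  numerator   = (1)*(0.046) + (0.046)*(0.272) + (0.272)*(-0.551) = -0.09136.
  denominator = (1)^2 + (0.046)^2 + (0.272)^2 + (-0.551)^2 = 1.379701.
  rho(1) = -0.09136 / 1.379701 = -0.0662.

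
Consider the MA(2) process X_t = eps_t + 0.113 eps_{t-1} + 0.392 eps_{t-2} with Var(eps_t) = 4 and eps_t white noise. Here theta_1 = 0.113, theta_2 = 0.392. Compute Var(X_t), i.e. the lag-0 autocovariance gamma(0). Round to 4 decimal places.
\gamma(0) = 4.6657

For an MA(q) process X_t = eps_t + sum_i theta_i eps_{t-i} with
Var(eps_t) = sigma^2, the variance is
  gamma(0) = sigma^2 * (1 + sum_i theta_i^2).
  sum_i theta_i^2 = (0.113)^2 + (0.392)^2 = 0.012769 + 0.153664 = 0.166433.
  gamma(0) = 4 * (1 + 0.166433) = 4 * 1.166433 = 4.665732, which rounds to 4.6657.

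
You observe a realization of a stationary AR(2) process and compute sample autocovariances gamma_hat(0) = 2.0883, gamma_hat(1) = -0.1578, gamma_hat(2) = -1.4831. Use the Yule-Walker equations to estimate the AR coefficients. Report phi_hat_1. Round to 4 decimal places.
\hat\phi_{1} = -0.1300

The Yule-Walker equations for an AR(p) process read, in matrix form,
  Gamma_p phi = r_p,   with   (Gamma_p)_{ij} = gamma(|i - j|),
                       (r_p)_i = gamma(i),   i,j = 1..p.
Substitute the sample gammas (Toeplitz matrix and right-hand side of size 2):
  Gamma_p = [[2.0883, -0.1578], [-0.1578, 2.0883]]
  r_p     = [-0.1578, -1.4831]
Written out:
  2.0883 phi_1 - 0.1578 phi_2 = -0.1578
  -0.1578 phi_1 + 2.0883 phi_2 = -1.4831
Solve by Cramer's rule:
  det = gamma(0)^2 - gamma(1)^2 = (2.0883)^2 - (-0.1578)^2 = 4.36099689 - 0.02490084 = 4.33609605
  phi_hat_1 = [gamma(1) gamma(0) - gamma(1) gamma(2)] / det = [(-0.1578)(2.0883) - (-0.1578)(-1.4831)] / 4.33609605 = -0.56356692 / 4.33609605 = -0.13
  phi_hat_2 = [gamma(0) gamma(2) - gamma(1)^2] / det = [(2.0883)(-1.4831) - (-0.1578)^2] / 4.33609605 = -3.12205857 / 4.33609605 = -0.72
So phi_hat = [-0.1300, -0.7200].
Therefore phi_hat_1 = -0.1300.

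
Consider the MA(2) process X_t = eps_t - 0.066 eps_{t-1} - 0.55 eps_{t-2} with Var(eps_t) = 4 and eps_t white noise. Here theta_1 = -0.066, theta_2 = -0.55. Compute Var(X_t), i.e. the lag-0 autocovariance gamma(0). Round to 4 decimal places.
\gamma(0) = 5.2274

For an MA(q) process X_t = eps_t + sum_i theta_i eps_{t-i} with
Var(eps_t) = sigma^2, the variance is
  gamma(0) = sigma^2 * (1 + sum_i theta_i^2).
  sum_i theta_i^2 = (-0.066)^2 + (-0.55)^2 = 0.004356 + 0.3025 = 0.306856.
  gamma(0) = 4 * (1 + 0.306856) = 4 * 1.306856 = 5.227424, which rounds to 5.2274.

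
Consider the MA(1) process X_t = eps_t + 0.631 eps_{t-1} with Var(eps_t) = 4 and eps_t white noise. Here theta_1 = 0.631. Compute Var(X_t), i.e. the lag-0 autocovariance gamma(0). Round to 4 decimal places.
\gamma(0) = 5.5926

For an MA(q) process X_t = eps_t + sum_i theta_i eps_{t-i} with
Var(eps_t) = sigma^2, the variance is
  gamma(0) = sigma^2 * (1 + sum_i theta_i^2).
  sum_i theta_i^2 = (0.631)^2 = 0.398161.
  gamma(0) = 4 * (1 + 0.398161) = 4 * 1.398161 = 5.592644, which rounds to 5.5926.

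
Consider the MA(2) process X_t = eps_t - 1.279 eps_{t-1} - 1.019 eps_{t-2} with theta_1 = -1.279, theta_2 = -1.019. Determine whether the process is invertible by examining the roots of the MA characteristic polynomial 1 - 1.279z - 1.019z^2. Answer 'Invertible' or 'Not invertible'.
\text{Not invertible}

The MA(q) characteristic polynomial is P(z) = 1 - 1.279z - 1.019z^2.
Invertibility requires all roots to lie outside the unit circle, i.e. |z| > 1 for every root.
Set 1 + (-1.279) z + (-1.019) z^2 = 0, i.e. a z^2 + b z + c = 0 with a = -1.019, b = -1.279, c = 1.
Discriminant D = b^2 - 4ac = (-1.279)^2 - 4*(-1.019)*1 = 1.635841 - (-4.076) = 5.711841.
D >= 0, so the roots are real: z = (-b +/- sqrt(D)) / (2a) = (1.279 +/- 2.389946) / (-2.038).
  z_1 = (1.279 + 2.389946) / (-2.038) = -1.8003,   |z_1| = 1.8003.
  z_2 = (1.279 - 2.389946) / (-2.038) = 0.5451,   |z_2| = 0.5451.
Moduli of all roots: 1.8003, 0.5451.
All moduli strictly greater than 1? No.
Verdict: Not invertible.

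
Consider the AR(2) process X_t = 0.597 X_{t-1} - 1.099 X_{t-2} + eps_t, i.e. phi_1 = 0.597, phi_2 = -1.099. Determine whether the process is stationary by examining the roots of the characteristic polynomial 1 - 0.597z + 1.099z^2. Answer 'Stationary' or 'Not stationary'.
\text{Not stationary}

The AR(p) characteristic polynomial is P(z) = 1 - 0.597z + 1.099z^2.
Stationarity requires all roots to lie outside the unit circle, i.e. |z| > 1 for every root.
Set 1 + (-0.597) z + (1.099) z^2 = 0, i.e. a z^2 + b z + c = 0 with a = 1.099, b = -0.597, c = 1.
Discriminant D = b^2 - 4ac = (-0.597)^2 - 4*(1.099)*1 = 0.356409 - (4.396) = -4.039591.
D < 0, so the roots are the complex-conjugate pair z = (-b +/- i sqrt(-D)) / (2a) = 0.2716 +/- 0.9144i.
For a conjugate pair |z|^2 = z * conj(z) = (product of roots) = c/a = 1/(1.099) = 0.909918, so |z| = sqrt(0.909918) = 0.9539 for both roots.
Moduli of all roots: 0.9539, 0.9539.
All moduli strictly greater than 1? No.
Verdict: Not stationary.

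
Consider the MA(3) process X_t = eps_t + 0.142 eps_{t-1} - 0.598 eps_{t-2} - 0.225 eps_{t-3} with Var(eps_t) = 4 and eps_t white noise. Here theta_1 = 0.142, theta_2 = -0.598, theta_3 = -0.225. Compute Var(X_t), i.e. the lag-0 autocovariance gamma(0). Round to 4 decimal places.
\gamma(0) = 5.7136

For an MA(q) process X_t = eps_t + sum_i theta_i eps_{t-i} with
Var(eps_t) = sigma^2, the variance is
  gamma(0) = sigma^2 * (1 + sum_i theta_i^2).
  sum_i theta_i^2 = (0.142)^2 + (-0.598)^2 + (-0.225)^2 = 0.020164 + 0.357604 + 0.050625 = 0.428393.
  gamma(0) = 4 * (1 + 0.428393) = 4 * 1.428393 = 5.713572, which rounds to 5.7136.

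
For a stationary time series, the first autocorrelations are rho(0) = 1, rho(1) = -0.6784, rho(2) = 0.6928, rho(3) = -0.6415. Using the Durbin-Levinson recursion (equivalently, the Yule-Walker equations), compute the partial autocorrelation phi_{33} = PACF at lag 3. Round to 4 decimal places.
\phi_{33} = -0.1859

The PACF at lag k is phi_{kk}, the last component of the solution
to the Yule-Walker system G_k phi = r_k where
  (G_k)_{ij} = rho(|i - j|), (r_k)_i = rho(i), i,j = 1..k.
Equivalently, Durbin-Levinson gives phi_{kk} iteratively:
  phi_{11} = rho(1)
  phi_{kk} = [rho(k) - sum_{j=1..k-1} phi_{k-1,j} rho(k-j)]
            / [1 - sum_{j=1..k-1} phi_{k-1,j} rho(j)],
  phi_{k,j} = phi_{k-1,j} - phi_{kk} phi_{k-1,k-j},  j = 1..k-1.
Step k = 1:
  phi_11 = rho(1) = -0.6784.
Step k = 2:
  phi_22 = [rho(2) - phi_11 rho(1)] / [1 - phi_11 rho(1)] = [0.6928 - (-0.6784)(-0.6784)] / [1 - (-0.6784)(-0.6784)]
         = 0.23257344 / 0.53977344 = 0.430872.
  Update: phi_21 = phi_11 - phi_22 phi_11 = -0.6784 - (0.430872)(-0.6784) = -0.386096.
Step k = 3:
  phi_33 = [rho(3) - phi_21 rho(2) - phi_22 rho(1)] / [1 - phi_21 rho(1) - phi_22 rho(2)]
    numerator   = -0.6415 - (-0.386096)(0.6928) - (0.430872)(-0.6784) = -0.08170876
    denominator = 1 - (-0.386096)(-0.6784) - (0.430872)(0.6928) = 0.43956398
  phi_33 = -0.08170876 / 0.43956398 = -0.1859.
Therefore phi_{33} = -0.1859.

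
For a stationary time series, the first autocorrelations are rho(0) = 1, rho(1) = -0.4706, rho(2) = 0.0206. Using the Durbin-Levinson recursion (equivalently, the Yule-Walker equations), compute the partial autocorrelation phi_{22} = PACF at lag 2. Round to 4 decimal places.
\phi_{22} = -0.2580

The PACF at lag k is phi_{kk}, the last component of the solution
to the Yule-Walker system G_k phi = r_k where
  (G_k)_{ij} = rho(|i - j|), (r_k)_i = rho(i), i,j = 1..k.
Equivalently, Durbin-Levinson gives phi_{kk} iteratively:
  phi_{11} = rho(1)
  phi_{kk} = [rho(k) - sum_{j=1..k-1} phi_{k-1,j} rho(k-j)]
            / [1 - sum_{j=1..k-1} phi_{k-1,j} rho(j)],
  phi_{k,j} = phi_{k-1,j} - phi_{kk} phi_{k-1,k-j},  j = 1..k-1.
Step k = 1:
  phi_11 = rho(1) = -0.4706.
Step k = 2:
  phi_22 = [rho(2) - phi_11 rho(1)] / [1 - phi_11 rho(1)] = [0.0206 - (-0.4706)(-0.4706)] / [1 - (-0.4706)(-0.4706)]
         = -0.20086436 / 0.77853564 = -0.258.
Therefore phi_{22} = -0.2580.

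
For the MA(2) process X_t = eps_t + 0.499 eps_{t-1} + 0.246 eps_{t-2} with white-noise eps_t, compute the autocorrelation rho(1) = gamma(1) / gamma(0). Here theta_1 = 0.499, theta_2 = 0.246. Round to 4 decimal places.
\rho(1) = 0.4748

For an MA(q) process with theta_0 = 1, the autocovariance is
  gamma(k) = sigma^2 * sum_{i=0..q-k} theta_i * theta_{i+k},
and rho(k) = gamma(k) / gamma(0). Sigma^2 cancels.
  numerator   = (1)*(0.499) + (0.499)*(0.246) = 0.621754.
  denominator = (1)^2 + (0.499)^2 + (0.246)^2 = 1.309517.
  rho(1) = 0.621754 / 1.309517 = 0.4748.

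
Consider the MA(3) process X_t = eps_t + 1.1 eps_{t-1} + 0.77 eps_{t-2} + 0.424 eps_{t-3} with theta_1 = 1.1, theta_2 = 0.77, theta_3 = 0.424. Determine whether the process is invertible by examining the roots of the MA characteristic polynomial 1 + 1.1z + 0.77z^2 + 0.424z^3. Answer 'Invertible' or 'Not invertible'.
\text{Invertible}

The MA(q) characteristic polynomial is P(z) = 1 + 1.1z + 0.77z^2 + 0.424z^3.
Invertibility requires all roots to lie outside the unit circle, i.e. |z| > 1 for every root.
Degree 3: look for a simple real root z0 first, then factor out (1 - z/z0) and solve the remaining quadratic.
Testing z0 = -1.25: P(-1.25) = 1 + (1.1)(-1.25) + (0.77)(-1.25)^2 + (0.424)(-1.25)^3
  = 1 + (-1.375) + (1.203125) + (-0.828125) = 0.  So z_0 = -1.25 is a root, |z_0| = 1.25.
Divide out the factor (1 + 0.8 z) = (1 - z/z0) (since 1/z0 = -0.8):
  P(z) = (1 + 0.8 z)(1 + (0.3) z + (0.53) z^2)
  [check: z-coef 0.3 - (-0.8) = 1.1; z^2-coef 0.53 - (-0.8)(0.3) = 0.77; z^3-coef -(-0.8)(0.53) = 0.424.]
Remaining roots from the quadratic factor 1 + (0.3) z + (0.53) z^2:
  Set 1 + (0.3) z + (0.53) z^2 = 0, i.e. a z^2 + b z + c = 0 with a = 0.53, b = 0.3, c = 1.
  Discriminant D = b^2 - 4ac = (0.3)^2 - 4*(0.53)*1 = 0.09 - (2.12) = -2.03.
  D < 0, so the roots are the complex-conjugate pair z = (-b +/- i sqrt(-D)) / (2a) = -0.283 +/- 1.3441i.
  For a conjugate pair |z|^2 = z * conj(z) = (product of roots) = c/a = 1/(0.53) = 1.886792, so |z| = sqrt(1.886792) = 1.3736 for both roots.
Moduli of all roots: 1.2500, 1.3736, 1.3736.
All moduli strictly greater than 1? Yes.
Verdict: Invertible.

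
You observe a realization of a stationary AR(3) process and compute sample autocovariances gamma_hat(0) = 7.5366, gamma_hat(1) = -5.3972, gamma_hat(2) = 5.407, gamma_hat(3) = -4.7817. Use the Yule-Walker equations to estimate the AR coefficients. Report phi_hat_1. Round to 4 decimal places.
\hat\phi_{1} = -0.3780

The Yule-Walker equations for an AR(p) process read, in matrix form,
  Gamma_p phi = r_p,   with   (Gamma_p)_{ij} = gamma(|i - j|),
                       (r_p)_i = gamma(i),   i,j = 1..p.
Substitute the sample gammas (Toeplitz matrix and right-hand side of size 3):
  Gamma_p = [[7.5366, -5.3972, 5.407], [-5.3972, 7.5366, -5.3972], [5.407, -5.3972, 7.5366]]
  r_p     = [-5.3972, 5.407, -4.7817]
Written out (R1..R3):
  (R1) 7.5366 phi_1 - 5.3972 phi_2 + 5.407 phi_3 = -5.3972
  (R2) -5.3972 phi_1 + 7.5366 phi_2 - 5.3972 phi_3 = 5.407
  (R3) 5.407 phi_1 - 5.3972 phi_2 + 7.5366 phi_3 = -4.7817
Gaussian elimination:
  R2 <- R2 - (-5.3972/7.5366) R1 = R2 - (-0.716132) R1:  3.671493 phi_2 - 1.525075 phi_3 = 1.541893
  R3 <- R3 - (5.407/7.5366) R1 = R3 - (0.717432) R1:  -1.525075 phi_2 + 3.657444 phi_3 = -0.909575
  R3 <- R3 - (-1.525075/3.671493) R2 = R3 - (-0.415383) R2:  3.023954 phi_3 = -0.269099
Back-substitution:
  phi_hat_3 = -0.269099 / 3.023954 = -0.088989
  phi_hat_2 = (1.541893 - (-1.525075)(-0.088989)) / 3.671493 = 0.382999
  phi_hat_1 = (-5.3972 - (-5.3972)(0.382999) - (5.407)(-0.088989)) / 7.5366 = -0.378011
So phi_hat = [-0.3780, 0.3830, -0.0890].
Therefore phi_hat_1 = -0.3780.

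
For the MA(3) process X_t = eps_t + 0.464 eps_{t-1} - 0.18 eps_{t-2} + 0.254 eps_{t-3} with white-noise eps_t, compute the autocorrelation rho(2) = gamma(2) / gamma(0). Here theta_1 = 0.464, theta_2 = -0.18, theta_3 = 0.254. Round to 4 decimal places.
\rho(2) = -0.0474

For an MA(q) process with theta_0 = 1, the autocovariance is
  gamma(k) = sigma^2 * sum_{i=0..q-k} theta_i * theta_{i+k},
and rho(k) = gamma(k) / gamma(0). Sigma^2 cancels.
  numerator   = (1)*(-0.18) + (0.464)*(0.254) = -0.062144.
  denominator = (1)^2 + (0.464)^2 + (-0.18)^2 + (0.254)^2 = 1.312212.
  rho(2) = -0.062144 / 1.312212 = -0.0474.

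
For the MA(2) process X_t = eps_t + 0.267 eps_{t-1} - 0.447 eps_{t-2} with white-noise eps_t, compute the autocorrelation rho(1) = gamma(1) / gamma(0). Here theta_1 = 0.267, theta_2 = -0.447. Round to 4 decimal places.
\rho(1) = 0.1162

For an MA(q) process with theta_0 = 1, the autocovariance is
  gamma(k) = sigma^2 * sum_{i=0..q-k} theta_i * theta_{i+k},
and rho(k) = gamma(k) / gamma(0). Sigma^2 cancels.
  numerator   = (1)*(0.267) + (0.267)*(-0.447) = 0.147651.
  denominator = (1)^2 + (0.267)^2 + (-0.447)^2 = 1.271098.
  rho(1) = 0.147651 / 1.271098 = 0.1162.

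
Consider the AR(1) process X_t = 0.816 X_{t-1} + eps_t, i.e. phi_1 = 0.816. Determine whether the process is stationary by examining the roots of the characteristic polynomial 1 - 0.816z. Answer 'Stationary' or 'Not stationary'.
\text{Stationary}

The AR(p) characteristic polynomial is P(z) = 1 - 0.816z.
Stationarity requires all roots to lie outside the unit circle, i.e. |z| > 1 for every root.
This is linear in z: 1 + (-0.816) z = 0  =>  z = -1/(-0.816) = 1.22549,  |z| = 1.22549.
Moduli of all roots: 1.2255.
All moduli strictly greater than 1? Yes.
Verdict: Stationary.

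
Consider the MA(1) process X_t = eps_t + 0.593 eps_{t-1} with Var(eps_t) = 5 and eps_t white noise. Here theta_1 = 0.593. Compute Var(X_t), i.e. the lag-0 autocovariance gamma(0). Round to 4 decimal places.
\gamma(0) = 6.7582

For an MA(q) process X_t = eps_t + sum_i theta_i eps_{t-i} with
Var(eps_t) = sigma^2, the variance is
  gamma(0) = sigma^2 * (1 + sum_i theta_i^2).
  sum_i theta_i^2 = (0.593)^2 = 0.351649.
  gamma(0) = 5 * (1 + 0.351649) = 5 * 1.351649 = 6.758245, which rounds to 6.7582.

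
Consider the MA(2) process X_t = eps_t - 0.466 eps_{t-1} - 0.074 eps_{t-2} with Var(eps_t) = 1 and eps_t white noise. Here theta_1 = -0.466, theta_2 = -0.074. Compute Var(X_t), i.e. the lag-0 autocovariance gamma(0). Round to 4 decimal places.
\gamma(0) = 1.2226

For an MA(q) process X_t = eps_t + sum_i theta_i eps_{t-i} with
Var(eps_t) = sigma^2, the variance is
  gamma(0) = sigma^2 * (1 + sum_i theta_i^2).
  sum_i theta_i^2 = (-0.466)^2 + (-0.074)^2 = 0.217156 + 0.005476 = 0.222632.
  gamma(0) = 1 * (1 + 0.222632) = 1 * 1.222632 = 1.222632, which rounds to 1.2226.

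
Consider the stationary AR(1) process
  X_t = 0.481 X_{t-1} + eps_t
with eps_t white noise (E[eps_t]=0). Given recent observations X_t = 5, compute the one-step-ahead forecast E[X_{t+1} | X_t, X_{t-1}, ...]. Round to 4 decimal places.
E[X_{t+1} \mid \mathcal F_t] = 2.4050

For an AR(p) model X_t = c + sum_i phi_i X_{t-i} + eps_t, the
one-step-ahead conditional mean is
  E[X_{t+1} | X_t, ...] = c + sum_i phi_i X_{t+1-i}.
Substitute known values:
  E[X_{t+1} | ...] = (0.481) * (5)
                   = 2.4050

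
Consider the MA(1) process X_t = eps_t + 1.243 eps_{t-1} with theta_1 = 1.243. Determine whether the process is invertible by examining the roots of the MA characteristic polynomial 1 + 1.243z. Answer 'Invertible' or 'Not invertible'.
\text{Not invertible}

The MA(q) characteristic polynomial is P(z) = 1 + 1.243z.
Invertibility requires all roots to lie outside the unit circle, i.e. |z| > 1 for every root.
This is linear in z: 1 + (1.243) z = 0  =>  z = -1/(1.243) = -0.804505,  |z| = 0.804505.
Moduli of all roots: 0.8045.
All moduli strictly greater than 1? No.
Verdict: Not invertible.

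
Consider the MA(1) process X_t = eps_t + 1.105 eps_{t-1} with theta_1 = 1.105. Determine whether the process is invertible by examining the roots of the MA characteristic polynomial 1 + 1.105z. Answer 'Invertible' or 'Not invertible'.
\text{Not invertible}

The MA(q) characteristic polynomial is P(z) = 1 + 1.105z.
Invertibility requires all roots to lie outside the unit circle, i.e. |z| > 1 for every root.
This is linear in z: 1 + (1.105) z = 0  =>  z = -1/(1.105) = -0.904977,  |z| = 0.904977.
Moduli of all roots: 0.9050.
All moduli strictly greater than 1? No.
Verdict: Not invertible.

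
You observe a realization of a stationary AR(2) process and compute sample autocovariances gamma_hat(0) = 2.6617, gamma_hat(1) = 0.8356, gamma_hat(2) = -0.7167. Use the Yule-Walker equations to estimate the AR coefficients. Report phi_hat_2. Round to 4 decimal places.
\hat\phi_{2} = -0.4080

The Yule-Walker equations for an AR(p) process read, in matrix form,
  Gamma_p phi = r_p,   with   (Gamma_p)_{ij} = gamma(|i - j|),
                       (r_p)_i = gamma(i),   i,j = 1..p.
Substitute the sample gammas (Toeplitz matrix and right-hand side of size 2):
  Gamma_p = [[2.6617, 0.8356], [0.8356, 2.6617]]
  r_p     = [0.8356, -0.7167]
Written out:
  2.6617 phi_1 + 0.8356 phi_2 = 0.8356
  0.8356 phi_1 + 2.6617 phi_2 = -0.7167
Solve by Cramer's rule:
  det = gamma(0)^2 - gamma(1)^2 = (2.6617)^2 - (0.8356)^2 = 7.08464689 - 0.69822736 = 6.38641953
  phi_hat_1 = [gamma(1) gamma(0) - gamma(1) gamma(2)] / det = [(0.8356)(2.6617) - (0.8356)(-0.7167)] / 6.38641953 = 2.82299104 / 6.38641953 = 0.442
  phi_hat_2 = [gamma(0) gamma(2) - gamma(1)^2] / det = [(2.6617)(-0.7167) - (0.8356)^2] / 6.38641953 = -2.60586775 / 6.38641953 = -0.408
So phi_hat = [0.4420, -0.4080].
Therefore phi_hat_2 = -0.4080.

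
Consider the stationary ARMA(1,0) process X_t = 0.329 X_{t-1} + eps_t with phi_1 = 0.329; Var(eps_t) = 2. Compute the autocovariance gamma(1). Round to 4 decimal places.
\gamma(1) = 0.7379

Multiply the model equation by X_{t-k} and take expectations. With theta_0 = psi_0 = 1 and psi_j the MA(infinity) weights, this gives
  gamma(k) - sum_i phi_i gamma(k-i) = c_k,
  c_k = sigma^2 * sum_{j=k..q} theta_j psi_{j-k}   (c_k = 0 for k > q),
using gamma(-m) = gamma(m).
Pure AR (q = 0): c_0 = sigma^2 = 2, c_k = 0 for k >= 1.
Equations for k = 0 and k = 1 (AR order 1):
  gamma(0) = phi_1 gamma(1) + c_0
  gamma(1) = phi_1 gamma(0) + c_1
Substituting the second into the first: gamma(0) (1 - phi_1^2) = c_0 + phi_1 c_1, so
  gamma(0) = c_0 / (1 - phi_1^2) = 2 / (1 - (0.329)^2) = 2 / 0.891759 = 2.242758.
  gamma(1) = phi_1 gamma(0) = (0.329)(2.242758) = 0.737868.
Therefore gamma(1) = 0.7379 (to 4 decimal places).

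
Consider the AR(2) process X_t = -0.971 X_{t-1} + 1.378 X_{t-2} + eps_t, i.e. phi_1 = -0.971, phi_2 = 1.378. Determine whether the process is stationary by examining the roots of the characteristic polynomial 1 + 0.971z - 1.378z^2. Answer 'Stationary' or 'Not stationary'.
\text{Not stationary}

The AR(p) characteristic polynomial is P(z) = 1 + 0.971z - 1.378z^2.
Stationarity requires all roots to lie outside the unit circle, i.e. |z| > 1 for every root.
Set 1 + (0.971) z + (-1.378) z^2 = 0, i.e. a z^2 + b z + c = 0 with a = -1.378, b = 0.971, c = 1.
Discriminant D = b^2 - 4ac = (0.971)^2 - 4*(-1.378)*1 = 0.942841 - (-5.512) = 6.454841.
D >= 0, so the roots are real: z = (-b +/- sqrt(D)) / (2a) = (-0.971 +/- 2.540638) / (-2.756).
  z_1 = (-0.971 + 2.540638) / (-2.756) = -0.5695,   |z_1| = 0.5695.
  z_2 = (-0.971 - 2.540638) / (-2.756) = 1.2742,   |z_2| = 1.2742.
Moduli of all roots: 0.5695, 1.2742.
All moduli strictly greater than 1? No.
Verdict: Not stationary.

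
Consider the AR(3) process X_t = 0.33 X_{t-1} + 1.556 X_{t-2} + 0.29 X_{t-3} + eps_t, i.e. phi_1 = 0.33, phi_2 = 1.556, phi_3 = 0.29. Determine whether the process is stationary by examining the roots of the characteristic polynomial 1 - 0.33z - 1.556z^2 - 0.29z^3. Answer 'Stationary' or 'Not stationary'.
\text{Not stationary}

The AR(p) characteristic polynomial is P(z) = 1 - 0.33z - 1.556z^2 - 0.29z^3.
Stationarity requires all roots to lie outside the unit circle, i.e. |z| > 1 for every root.
Degree 3: look for a simple real root z0 first, then factor out (1 - z/z0) and solve the remaining quadratic.
Testing z0 = -5: P(-5) = 1 + (-0.33)(-5) + (-1.556)(-5)^2 + (-0.29)(-5)^3
  = 1 + (1.65) + (-38.9) + (36.25) = 0.  So z_0 = -5 is a root, |z_0| = 5.
Divide out the factor (1 + 0.2 z) = (1 - z/z0) (since 1/z0 = -0.2):
  P(z) = (1 + 0.2 z)(1 + (-0.53) z + (-1.45) z^2)
  [check: z-coef -0.53 - (-0.2) = -0.33; z^2-coef -1.45 - (-0.2)(-0.53) = -1.556; z^3-coef -(-0.2)(-1.45) = -0.29.]
Remaining roots from the quadratic factor 1 + (-0.53) z + (-1.45) z^2:
  Set 1 + (-0.53) z + (-1.45) z^2 = 0, i.e. a z^2 + b z + c = 0 with a = -1.45, b = -0.53, c = 1.
  Discriminant D = b^2 - 4ac = (-0.53)^2 - 4*(-1.45)*1 = 0.2809 - (-5.8) = 6.0809.
  D >= 0, so the roots are real: z = (-b +/- sqrt(D)) / (2a) = (0.53 +/- 2.465948) / (-2.9).
    z_1 = (0.53 + 2.465948) / (-2.9) = -1.0331,   |z_1| = 1.0331.
    z_2 = (0.53 - 2.465948) / (-2.9) = 0.6676,   |z_2| = 0.6676.
Moduli of all roots: 5.0000, 1.0331, 0.6676.
All moduli strictly greater than 1? No.
Verdict: Not stationary.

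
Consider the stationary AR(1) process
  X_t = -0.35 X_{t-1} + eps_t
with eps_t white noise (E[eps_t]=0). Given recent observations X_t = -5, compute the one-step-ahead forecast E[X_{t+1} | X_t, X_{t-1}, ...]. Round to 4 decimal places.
E[X_{t+1} \mid \mathcal F_t] = 1.7500

For an AR(p) model X_t = c + sum_i phi_i X_{t-i} + eps_t, the
one-step-ahead conditional mean is
  E[X_{t+1} | X_t, ...] = c + sum_i phi_i X_{t+1-i}.
Substitute known values:
  E[X_{t+1} | ...] = (-0.35) * (-5)
                   = 1.7500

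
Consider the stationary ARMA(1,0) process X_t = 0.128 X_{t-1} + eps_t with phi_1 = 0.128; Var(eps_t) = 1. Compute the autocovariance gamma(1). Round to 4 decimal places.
\gamma(1) = 0.1301

Multiply the model equation by X_{t-k} and take expectations. With theta_0 = psi_0 = 1 and psi_j the MA(infinity) weights, this gives
  gamma(k) - sum_i phi_i gamma(k-i) = c_k,
  c_k = sigma^2 * sum_{j=k..q} theta_j psi_{j-k}   (c_k = 0 for k > q),
using gamma(-m) = gamma(m).
Pure AR (q = 0): c_0 = sigma^2 = 1, c_k = 0 for k >= 1.
Equations for k = 0 and k = 1 (AR order 1):
  gamma(0) = phi_1 gamma(1) + c_0
  gamma(1) = phi_1 gamma(0) + c_1
Substituting the second into the first: gamma(0) (1 - phi_1^2) = c_0 + phi_1 c_1, so
  gamma(0) = c_0 / (1 - phi_1^2) = 1 / (1 - (0.128)^2) = 1 / 0.983616 = 1.016657.
  gamma(1) = phi_1 gamma(0) = (0.128)(1.016657) = 0.130132.
Therefore gamma(1) = 0.1301 (to 4 decimal places).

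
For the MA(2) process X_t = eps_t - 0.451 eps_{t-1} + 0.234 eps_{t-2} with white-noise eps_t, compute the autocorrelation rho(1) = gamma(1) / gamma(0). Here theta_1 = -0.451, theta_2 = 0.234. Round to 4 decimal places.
\rho(1) = -0.4423

For an MA(q) process with theta_0 = 1, the autocovariance is
  gamma(k) = sigma^2 * sum_{i=0..q-k} theta_i * theta_{i+k},
and rho(k) = gamma(k) / gamma(0). Sigma^2 cancels.
  numerator   = (1)*(-0.451) + (-0.451)*(0.234) = -0.556534.
  denominator = (1)^2 + (-0.451)^2 + (0.234)^2 = 1.258157.
  rho(1) = -0.556534 / 1.258157 = -0.4423.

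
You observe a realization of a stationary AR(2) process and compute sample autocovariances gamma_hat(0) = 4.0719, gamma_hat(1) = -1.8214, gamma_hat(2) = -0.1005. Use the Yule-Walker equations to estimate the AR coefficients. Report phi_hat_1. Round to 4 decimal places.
\hat\phi_{1} = -0.5730

The Yule-Walker equations for an AR(p) process read, in matrix form,
  Gamma_p phi = r_p,   with   (Gamma_p)_{ij} = gamma(|i - j|),
                       (r_p)_i = gamma(i),   i,j = 1..p.
Substitute the sample gammas (Toeplitz matrix and right-hand side of size 2):
  Gamma_p = [[4.0719, -1.8214], [-1.8214, 4.0719]]
  r_p     = [-1.8214, -0.1005]
Written out:
  4.0719 phi_1 - 1.8214 phi_2 = -1.8214
  -1.8214 phi_1 + 4.0719 phi_2 = -0.1005
Solve by Cramer's rule:
  det = gamma(0)^2 - gamma(1)^2 = (4.0719)^2 - (-1.8214)^2 = 16.58036961 - 3.31749796 = 13.26287165
  phi_hat_1 = [gamma(1) gamma(0) - gamma(1) gamma(2)] / det = [(-1.8214)(4.0719) - (-1.8214)(-0.1005)] / 13.26287165 = -7.59960936 / 13.26287165 = -0.573
  phi_hat_2 = [gamma(0) gamma(2) - gamma(1)^2] / det = [(4.0719)(-0.1005) - (-1.8214)^2] / 13.26287165 = -3.72672391 / 13.26287165 = -0.281
So phi_hat = [-0.5730, -0.2810].
Therefore phi_hat_1 = -0.5730.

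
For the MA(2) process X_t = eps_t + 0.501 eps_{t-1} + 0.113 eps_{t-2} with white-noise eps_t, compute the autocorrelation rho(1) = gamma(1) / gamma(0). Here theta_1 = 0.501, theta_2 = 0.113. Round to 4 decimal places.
\rho(1) = 0.4412

For an MA(q) process with theta_0 = 1, the autocovariance is
  gamma(k) = sigma^2 * sum_{i=0..q-k} theta_i * theta_{i+k},
and rho(k) = gamma(k) / gamma(0). Sigma^2 cancels.
  numerator   = (1)*(0.501) + (0.501)*(0.113) = 0.557613.
  denominator = (1)^2 + (0.501)^2 + (0.113)^2 = 1.26377.
  rho(1) = 0.557613 / 1.26377 = 0.4412.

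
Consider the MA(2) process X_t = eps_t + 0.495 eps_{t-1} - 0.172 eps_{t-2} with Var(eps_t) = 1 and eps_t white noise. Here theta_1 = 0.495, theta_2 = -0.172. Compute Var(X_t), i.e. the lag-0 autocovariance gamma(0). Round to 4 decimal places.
\gamma(0) = 1.2746

For an MA(q) process X_t = eps_t + sum_i theta_i eps_{t-i} with
Var(eps_t) = sigma^2, the variance is
  gamma(0) = sigma^2 * (1 + sum_i theta_i^2).
  sum_i theta_i^2 = (0.495)^2 + (-0.172)^2 = 0.245025 + 0.029584 = 0.274609.
  gamma(0) = 1 * (1 + 0.274609) = 1 * 1.274609 = 1.274609, which rounds to 1.2746.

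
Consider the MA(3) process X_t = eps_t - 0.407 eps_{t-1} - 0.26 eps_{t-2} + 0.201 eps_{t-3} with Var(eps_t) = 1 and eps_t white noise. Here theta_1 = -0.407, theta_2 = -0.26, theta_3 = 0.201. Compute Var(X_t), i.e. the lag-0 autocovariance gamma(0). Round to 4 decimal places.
\gamma(0) = 1.2737

For an MA(q) process X_t = eps_t + sum_i theta_i eps_{t-i} with
Var(eps_t) = sigma^2, the variance is
  gamma(0) = sigma^2 * (1 + sum_i theta_i^2).
  sum_i theta_i^2 = (-0.407)^2 + (-0.26)^2 + (0.201)^2 = 0.165649 + 0.0676 + 0.040401 = 0.27365.
  gamma(0) = 1 * (1 + 0.27365) = 1 * 1.27365 = 1.27365, which rounds to 1.2737.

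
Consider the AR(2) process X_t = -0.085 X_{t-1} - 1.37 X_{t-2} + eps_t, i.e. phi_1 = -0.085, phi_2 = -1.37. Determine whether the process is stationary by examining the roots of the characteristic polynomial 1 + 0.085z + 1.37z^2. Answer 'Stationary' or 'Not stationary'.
\text{Not stationary}

The AR(p) characteristic polynomial is P(z) = 1 + 0.085z + 1.37z^2.
Stationarity requires all roots to lie outside the unit circle, i.e. |z| > 1 for every root.
Set 1 + (0.085) z + (1.37) z^2 = 0, i.e. a z^2 + b z + c = 0 with a = 1.37, b = 0.085, c = 1.
Discriminant D = b^2 - 4ac = (0.085)^2 - 4*(1.37)*1 = 0.007225 - (5.48) = -5.472775.
D < 0, so the roots are the complex-conjugate pair z = (-b +/- i sqrt(-D)) / (2a) = -0.031 +/- 0.8538i.
For a conjugate pair |z|^2 = z * conj(z) = (product of roots) = c/a = 1/(1.37) = 0.729927, so |z| = sqrt(0.729927) = 0.8544 for both roots.
Moduli of all roots: 0.8544, 0.8544.
All moduli strictly greater than 1? No.
Verdict: Not stationary.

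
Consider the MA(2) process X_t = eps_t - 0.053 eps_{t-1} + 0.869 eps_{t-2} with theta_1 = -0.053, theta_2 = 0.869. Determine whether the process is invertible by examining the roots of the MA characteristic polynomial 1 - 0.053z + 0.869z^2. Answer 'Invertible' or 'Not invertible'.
\text{Invertible}

The MA(q) characteristic polynomial is P(z) = 1 - 0.053z + 0.869z^2.
Invertibility requires all roots to lie outside the unit circle, i.e. |z| > 1 for every root.
Set 1 + (-0.053) z + (0.869) z^2 = 0, i.e. a z^2 + b z + c = 0 with a = 0.869, b = -0.053, c = 1.
Discriminant D = b^2 - 4ac = (-0.053)^2 - 4*(0.869)*1 = 0.002809 - (3.476) = -3.473191.
D < 0, so the roots are the complex-conjugate pair z = (-b +/- i sqrt(-D)) / (2a) = 0.0305 +/- 1.0723i.
For a conjugate pair |z|^2 = z * conj(z) = (product of roots) = c/a = 1/(0.869) = 1.150748, so |z| = sqrt(1.150748) = 1.0727 for both roots.
Moduli of all roots: 1.0727, 1.0727.
All moduli strictly greater than 1? Yes.
Verdict: Invertible.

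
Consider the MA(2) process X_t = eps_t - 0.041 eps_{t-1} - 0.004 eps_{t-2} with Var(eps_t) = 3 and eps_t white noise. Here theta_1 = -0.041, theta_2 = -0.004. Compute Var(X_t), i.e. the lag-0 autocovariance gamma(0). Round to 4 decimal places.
\gamma(0) = 3.0051

For an MA(q) process X_t = eps_t + sum_i theta_i eps_{t-i} with
Var(eps_t) = sigma^2, the variance is
  gamma(0) = sigma^2 * (1 + sum_i theta_i^2).
  sum_i theta_i^2 = (-0.041)^2 + (-0.004)^2 = 0.001681 + 0.000016 = 0.001697.
  gamma(0) = 3 * (1 + 0.001697) = 3 * 1.001697 = 3.005091, which rounds to 3.0051.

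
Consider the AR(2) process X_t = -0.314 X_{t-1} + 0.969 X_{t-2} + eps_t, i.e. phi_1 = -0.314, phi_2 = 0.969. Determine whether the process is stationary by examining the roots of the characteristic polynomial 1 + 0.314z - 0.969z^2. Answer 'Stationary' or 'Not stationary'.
\text{Not stationary}

The AR(p) characteristic polynomial is P(z) = 1 + 0.314z - 0.969z^2.
Stationarity requires all roots to lie outside the unit circle, i.e. |z| > 1 for every root.
Set 1 + (0.314) z + (-0.969) z^2 = 0, i.e. a z^2 + b z + c = 0 with a = -0.969, b = 0.314, c = 1.
Discriminant D = b^2 - 4ac = (0.314)^2 - 4*(-0.969)*1 = 0.098596 - (-3.876) = 3.974596.
D >= 0, so the roots are real: z = (-b +/- sqrt(D)) / (2a) = (-0.314 +/- 1.993639) / (-1.938).
  z_1 = (-0.314 + 1.993639) / (-1.938) = -0.8667,   |z_1| = 0.8667.
  z_2 = (-0.314 - 1.993639) / (-1.938) = 1.1907,   |z_2| = 1.1907.
Moduli of all roots: 0.8667, 1.1907.
All moduli strictly greater than 1? No.
Verdict: Not stationary.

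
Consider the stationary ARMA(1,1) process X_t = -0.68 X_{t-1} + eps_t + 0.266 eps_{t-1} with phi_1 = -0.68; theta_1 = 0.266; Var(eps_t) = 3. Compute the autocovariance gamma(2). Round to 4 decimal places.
\gamma(2) = 1.2868

Multiply the model equation by X_{t-k} and take expectations. With theta_0 = psi_0 = 1 and psi_j the MA(infinity) weights, this gives
  gamma(k) - sum_i phi_i gamma(k-i) = c_k,
  c_k = sigma^2 * sum_{j=k..q} theta_j psi_{j-k}   (c_k = 0 for k > q),
using gamma(-m) = gamma(m).
psi-weights needed (psi_j = theta_j + sum_i phi_i psi_{j-i}):
  psi_1 = theta_1 + phi_1 = 0.266 + (-0.68) = -0.414
Right-hand sides:
  c_0 = sigma^2 (1 + theta_1 psi_1) = 3 * (1 + (0.266)(-0.414)) = 3 * 0.889876 = 2.669628
  c_1 = sigma^2 theta_1 = 3 * (0.266) = 0.798
  c_2 = 0
Equations for k = 0 and k = 1 (AR order 1):
  gamma(0) = phi_1 gamma(1) + c_0
  gamma(1) = phi_1 gamma(0) + c_1
Substituting the second into the first: gamma(0) (1 - phi_1^2) = c_0 + phi_1 c_1, so
  gamma(0) = (c_0 + phi_1 c_1) / (1 - phi_1^2) = (2.669628 + (-0.68)(0.798)) / (1 - (-0.68)^2) = 2.126988 / 0.5376 = 3.956451.
  gamma(1) = phi_1 gamma(0) + c_1 = (-0.68)(3.956451) + (0.798) = -1.892387.
For k = 2 (> q): gamma(2) = phi_1 gamma(1) = (-0.68)(-1.892387) = 1.286823.
Therefore gamma(2) = 1.2868 (to 4 decimal places).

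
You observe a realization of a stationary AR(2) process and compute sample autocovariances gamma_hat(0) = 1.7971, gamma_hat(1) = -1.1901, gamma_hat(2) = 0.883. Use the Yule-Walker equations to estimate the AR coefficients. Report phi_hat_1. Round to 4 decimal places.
\hat\phi_{1} = -0.6000

The Yule-Walker equations for an AR(p) process read, in matrix form,
  Gamma_p phi = r_p,   with   (Gamma_p)_{ij} = gamma(|i - j|),
                       (r_p)_i = gamma(i),   i,j = 1..p.
Substitute the sample gammas (Toeplitz matrix and right-hand side of size 2):
  Gamma_p = [[1.7971, -1.1901], [-1.1901, 1.7971]]
  r_p     = [-1.1901, 0.883]
Written out:
  1.7971 phi_1 - 1.1901 phi_2 = -1.1901
  -1.1901 phi_1 + 1.7971 phi_2 = 0.883
Solve by Cramer's rule:
  det = gamma(0)^2 - gamma(1)^2 = (1.7971)^2 - (-1.1901)^2 = 3.22956841 - 1.41633801 = 1.8132304
  phi_hat_1 = [gamma(1) gamma(0) - gamma(1) gamma(2)] / det = [(-1.1901)(1.7971) - (-1.1901)(0.883)] / 1.8132304 = -1.08787041 / 1.8132304 = -0.6
  phi_hat_2 = [gamma(0) gamma(2) - gamma(1)^2] / det = [(1.7971)(0.883) - (-1.1901)^2] / 1.8132304 = 0.17050129 / 1.8132304 = 0.094
So phi_hat = [-0.6000, 0.0940].
Therefore phi_hat_1 = -0.6000.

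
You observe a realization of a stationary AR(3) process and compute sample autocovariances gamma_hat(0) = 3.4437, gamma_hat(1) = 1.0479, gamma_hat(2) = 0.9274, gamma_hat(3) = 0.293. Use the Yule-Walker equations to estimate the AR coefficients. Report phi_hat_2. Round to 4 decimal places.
\hat\phi_{2} = 0.2060

The Yule-Walker equations for an AR(p) process read, in matrix form,
  Gamma_p phi = r_p,   with   (Gamma_p)_{ij} = gamma(|i - j|),
                       (r_p)_i = gamma(i),   i,j = 1..p.
Substitute the sample gammas (Toeplitz matrix and right-hand side of size 3):
  Gamma_p = [[3.4437, 1.0479, 0.9274], [1.0479, 3.4437, 1.0479], [0.9274, 1.0479, 3.4437]]
  r_p     = [1.0479, 0.9274, 0.293]
Written out (R1..R3):
  (R1) 3.4437 phi_1 + 1.0479 phi_2 + 0.9274 phi_3 = 1.0479
  (R2) 1.0479 phi_1 + 3.4437 phi_2 + 1.0479 phi_3 = 0.9274
  (R3) 0.9274 phi_1 + 1.0479 phi_2 + 3.4437 phi_3 = 0.293
Gaussian elimination:
  R2 <- R2 - (1.0479/3.4437) R1 = R2 - (0.304295) R1:  3.124829 phi_2 + 0.765697 phi_3 = 0.608529
  R3 <- R3 - (0.9274/3.4437) R1 = R3 - (0.269303) R1:  0.765697 phi_2 + 3.193948 phi_3 = 0.010797
  R3 <- R3 - (0.765697/3.124829) R2 = R3 - (0.245036) R2:  3.006324 phi_3 = -0.138315
Back-substitution:
  phi_hat_3 = -0.138315 / 3.006324 = -0.046008
  phi_hat_2 = (0.608529 - (0.765697)(-0.046008)) / 3.124829 = 0.206014
  phi_hat_1 = (1.0479 - (1.0479)(0.206014) - (0.9274)(-0.046008)) / 3.4437 = 0.253996
So phi_hat = [0.2540, 0.2060, -0.0460].
Therefore phi_hat_2 = 0.2060.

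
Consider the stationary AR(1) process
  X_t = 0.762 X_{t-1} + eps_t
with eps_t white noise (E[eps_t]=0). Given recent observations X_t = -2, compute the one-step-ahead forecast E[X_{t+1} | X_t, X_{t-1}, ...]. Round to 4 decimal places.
E[X_{t+1} \mid \mathcal F_t] = -1.5240

For an AR(p) model X_t = c + sum_i phi_i X_{t-i} + eps_t, the
one-step-ahead conditional mean is
  E[X_{t+1} | X_t, ...] = c + sum_i phi_i X_{t+1-i}.
Substitute known values:
  E[X_{t+1} | ...] = (0.762) * (-2)
                   = -1.5240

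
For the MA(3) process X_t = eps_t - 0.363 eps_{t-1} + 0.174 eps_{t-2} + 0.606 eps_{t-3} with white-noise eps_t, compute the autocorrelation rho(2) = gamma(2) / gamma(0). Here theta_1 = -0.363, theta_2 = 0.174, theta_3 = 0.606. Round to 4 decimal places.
\rho(2) = -0.0301

For an MA(q) process with theta_0 = 1, the autocovariance is
  gamma(k) = sigma^2 * sum_{i=0..q-k} theta_i * theta_{i+k},
and rho(k) = gamma(k) / gamma(0). Sigma^2 cancels.
  numerator   = (1)*(0.174) + (-0.363)*(0.606) = -0.045978.
  denominator = (1)^2 + (-0.363)^2 + (0.174)^2 + (0.606)^2 = 1.529281.
  rho(2) = -0.045978 / 1.529281 = -0.0301.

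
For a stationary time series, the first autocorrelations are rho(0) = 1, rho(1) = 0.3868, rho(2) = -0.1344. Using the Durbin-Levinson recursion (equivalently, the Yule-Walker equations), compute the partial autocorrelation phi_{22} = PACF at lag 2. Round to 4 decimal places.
\phi_{22} = -0.3340

The PACF at lag k is phi_{kk}, the last component of the solution
to the Yule-Walker system G_k phi = r_k where
  (G_k)_{ij} = rho(|i - j|), (r_k)_i = rho(i), i,j = 1..k.
Equivalently, Durbin-Levinson gives phi_{kk} iteratively:
  phi_{11} = rho(1)
  phi_{kk} = [rho(k) - sum_{j=1..k-1} phi_{k-1,j} rho(k-j)]
            / [1 - sum_{j=1..k-1} phi_{k-1,j} rho(j)],
  phi_{k,j} = phi_{k-1,j} - phi_{kk} phi_{k-1,k-j},  j = 1..k-1.
Step k = 1:
  phi_11 = rho(1) = 0.3868.
Step k = 2:
  phi_22 = [rho(2) - phi_11 rho(1)] / [1 - phi_11 rho(1)] = [-0.1344 - (0.3868)(0.3868)] / [1 - (0.3868)(0.3868)]
         = -0.28401424 / 0.85038576 = -0.334.
Therefore phi_{22} = -0.3340.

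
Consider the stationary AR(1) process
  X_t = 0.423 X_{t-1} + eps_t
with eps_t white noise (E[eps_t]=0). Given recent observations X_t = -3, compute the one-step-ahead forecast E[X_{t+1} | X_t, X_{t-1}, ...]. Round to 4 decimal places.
E[X_{t+1} \mid \mathcal F_t] = -1.2690

For an AR(p) model X_t = c + sum_i phi_i X_{t-i} + eps_t, the
one-step-ahead conditional mean is
  E[X_{t+1} | X_t, ...] = c + sum_i phi_i X_{t+1-i}.
Substitute known values:
  E[X_{t+1} | ...] = (0.423) * (-3)
                   = -1.2690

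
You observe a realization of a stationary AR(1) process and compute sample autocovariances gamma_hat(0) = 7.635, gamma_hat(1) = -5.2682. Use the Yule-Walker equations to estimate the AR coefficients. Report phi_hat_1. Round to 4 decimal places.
\hat\phi_{1} = -0.6900

The Yule-Walker equations for an AR(p) process read, in matrix form,
  Gamma_p phi = r_p,   with   (Gamma_p)_{ij} = gamma(|i - j|),
                       (r_p)_i = gamma(i),   i,j = 1..p.
Substitute the sample gammas (Toeplitz matrix and right-hand side of size 1):
  Gamma_p = [[7.635]]
  r_p     = [-5.2682]
With p = 1 this is the single equation gamma(0) phi_1 = gamma(1):
  phi_hat_1 = gamma(1) / gamma(0) = -5.2682 / 7.635 = -0.6900.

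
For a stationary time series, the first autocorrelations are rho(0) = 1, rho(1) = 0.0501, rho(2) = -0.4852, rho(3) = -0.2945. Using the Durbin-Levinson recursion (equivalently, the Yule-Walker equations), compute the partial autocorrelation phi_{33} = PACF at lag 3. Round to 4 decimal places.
\phi_{33} = -0.3080

The PACF at lag k is phi_{kk}, the last component of the solution
to the Yule-Walker system G_k phi = r_k where
  (G_k)_{ij} = rho(|i - j|), (r_k)_i = rho(i), i,j = 1..k.
Equivalently, Durbin-Levinson gives phi_{kk} iteratively:
  phi_{11} = rho(1)
  phi_{kk} = [rho(k) - sum_{j=1..k-1} phi_{k-1,j} rho(k-j)]
            / [1 - sum_{j=1..k-1} phi_{k-1,j} rho(j)],
  phi_{k,j} = phi_{k-1,j} - phi_{kk} phi_{k-1,k-j},  j = 1..k-1.
Step k = 1:
  phi_11 = rho(1) = 0.0501.
Step k = 2:
  phi_22 = [rho(2) - phi_11 rho(1)] / [1 - phi_11 rho(1)] = [-0.4852 - (0.0501)(0.0501)] / [1 - (0.0501)(0.0501)]
         = -0.48771001 / 0.99748999 = -0.488937.
  Update: phi_21 = phi_11 - phi_22 phi_11 = 0.0501 - (-0.488937)(0.0501) = 0.074596.
Step k = 3:
  phi_33 = [rho(3) - phi_21 rho(2) - phi_22 rho(1)] / [1 - phi_21 rho(1) - phi_22 rho(2)]
    numerator   = -0.2945 - (0.074596)(-0.4852) - (-0.488937)(0.0501) = -0.23381038
    denominator = 1 - (0.074596)(0.0501) - (-0.488937)(-0.4852) = 0.7590304
  phi_33 = -0.23381038 / 0.7590304 = -0.308.
Therefore phi_{33} = -0.3080.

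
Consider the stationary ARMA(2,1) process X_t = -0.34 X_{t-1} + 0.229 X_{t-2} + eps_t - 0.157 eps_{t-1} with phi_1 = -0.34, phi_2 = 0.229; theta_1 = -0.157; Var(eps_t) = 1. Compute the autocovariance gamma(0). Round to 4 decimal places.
\gamma(0) = 1.5238

Multiply the model equation by X_{t-k} and take expectations. With theta_0 = psi_0 = 1 and psi_j the MA(infinity) weights, this gives
  gamma(k) - sum_i phi_i gamma(k-i) = c_k,
  c_k = sigma^2 * sum_{j=k..q} theta_j psi_{j-k}   (c_k = 0 for k > q),
using gamma(-m) = gamma(m).
psi-weights needed (psi_j = theta_j + sum_i phi_i psi_{j-i}):
  psi_1 = theta_1 + phi_1 = -0.157 + (-0.34) = -0.497
Right-hand sides:
  c_0 = sigma^2 (1 + theta_1 psi_1) = 1 * (1 + (-0.157)(-0.497)) = 1 * 1.078029 = 1.078029
  c_1 = sigma^2 theta_1 = 1 * (-0.157) = -0.157
  c_2 = 0
Equations for k = 0, 1, 2 (AR order 2, c_2 = 0):
  (E0) gamma(0) = phi_1 gamma(1) + phi_2 gamma(2) + c_0
  (E1) gamma(1) = phi_1 gamma(0) + phi_2 gamma(1) + c_1
  (E2) gamma(2) = phi_1 gamma(1) + phi_2 gamma(0)
From (E1): gamma(1) = A gamma(0) + B with
  A = phi_1 / (1 - phi_2) = -0.34 / 0.771 = -0.440986,   B = c_1 / (1 - phi_2) = -0.157 / 0.771 = -0.203632.
Insert (E2) into (E0): gamma(0) (1 - phi_2^2) = phi_1 (1 + phi_2) gamma(1) + c_0.
  phi_1 (1 + phi_2) = (-0.34)(1.229) = -0.41786,   1 - phi_2^2 = 0.947559.
Replace gamma(1) by A gamma(0) + B and collect gamma(0):
  gamma(0) [0.947559 - (-0.41786)(-0.440986)] = (-0.41786)(-0.203632) + 1.078029
  gamma(0) * 0.763289 = 1.163119
  gamma(0) = 1.163119 / 0.763289 = 1.523825.
Therefore gamma(0) = 1.5238 (to 4 decimal places).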